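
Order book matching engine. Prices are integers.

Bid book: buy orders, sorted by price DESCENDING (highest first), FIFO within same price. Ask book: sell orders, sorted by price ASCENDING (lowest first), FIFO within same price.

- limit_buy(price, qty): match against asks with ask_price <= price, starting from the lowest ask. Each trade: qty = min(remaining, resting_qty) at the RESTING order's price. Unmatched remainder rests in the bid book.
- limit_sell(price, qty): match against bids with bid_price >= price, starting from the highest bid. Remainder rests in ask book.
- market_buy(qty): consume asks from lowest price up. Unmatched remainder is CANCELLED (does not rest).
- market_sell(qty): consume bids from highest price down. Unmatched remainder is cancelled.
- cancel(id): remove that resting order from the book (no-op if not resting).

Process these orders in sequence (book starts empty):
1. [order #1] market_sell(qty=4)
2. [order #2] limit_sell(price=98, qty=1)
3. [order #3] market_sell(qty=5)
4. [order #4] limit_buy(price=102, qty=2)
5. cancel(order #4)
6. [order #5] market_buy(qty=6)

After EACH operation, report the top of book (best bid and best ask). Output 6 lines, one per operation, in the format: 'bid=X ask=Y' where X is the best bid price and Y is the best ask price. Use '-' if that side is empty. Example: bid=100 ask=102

Answer: bid=- ask=-
bid=- ask=98
bid=- ask=98
bid=102 ask=-
bid=- ask=-
bid=- ask=-

Derivation:
After op 1 [order #1] market_sell(qty=4): fills=none; bids=[-] asks=[-]
After op 2 [order #2] limit_sell(price=98, qty=1): fills=none; bids=[-] asks=[#2:1@98]
After op 3 [order #3] market_sell(qty=5): fills=none; bids=[-] asks=[#2:1@98]
After op 4 [order #4] limit_buy(price=102, qty=2): fills=#4x#2:1@98; bids=[#4:1@102] asks=[-]
After op 5 cancel(order #4): fills=none; bids=[-] asks=[-]
After op 6 [order #5] market_buy(qty=6): fills=none; bids=[-] asks=[-]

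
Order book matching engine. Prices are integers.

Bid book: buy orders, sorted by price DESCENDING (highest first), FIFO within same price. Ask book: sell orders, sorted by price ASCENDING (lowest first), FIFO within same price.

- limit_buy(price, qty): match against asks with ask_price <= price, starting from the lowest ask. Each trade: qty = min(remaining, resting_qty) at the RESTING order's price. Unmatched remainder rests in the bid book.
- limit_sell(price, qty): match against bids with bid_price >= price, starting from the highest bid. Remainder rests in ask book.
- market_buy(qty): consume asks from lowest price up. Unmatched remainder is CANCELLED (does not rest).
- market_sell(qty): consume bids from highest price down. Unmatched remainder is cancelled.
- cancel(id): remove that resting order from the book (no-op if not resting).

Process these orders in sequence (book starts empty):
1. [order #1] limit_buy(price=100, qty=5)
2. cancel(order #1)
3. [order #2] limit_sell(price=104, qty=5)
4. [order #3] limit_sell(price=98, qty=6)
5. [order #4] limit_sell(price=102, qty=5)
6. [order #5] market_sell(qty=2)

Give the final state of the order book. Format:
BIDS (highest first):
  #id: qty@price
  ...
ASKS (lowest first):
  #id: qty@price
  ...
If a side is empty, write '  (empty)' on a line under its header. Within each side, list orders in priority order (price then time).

After op 1 [order #1] limit_buy(price=100, qty=5): fills=none; bids=[#1:5@100] asks=[-]
After op 2 cancel(order #1): fills=none; bids=[-] asks=[-]
After op 3 [order #2] limit_sell(price=104, qty=5): fills=none; bids=[-] asks=[#2:5@104]
After op 4 [order #3] limit_sell(price=98, qty=6): fills=none; bids=[-] asks=[#3:6@98 #2:5@104]
After op 5 [order #4] limit_sell(price=102, qty=5): fills=none; bids=[-] asks=[#3:6@98 #4:5@102 #2:5@104]
After op 6 [order #5] market_sell(qty=2): fills=none; bids=[-] asks=[#3:6@98 #4:5@102 #2:5@104]

Answer: BIDS (highest first):
  (empty)
ASKS (lowest first):
  #3: 6@98
  #4: 5@102
  #2: 5@104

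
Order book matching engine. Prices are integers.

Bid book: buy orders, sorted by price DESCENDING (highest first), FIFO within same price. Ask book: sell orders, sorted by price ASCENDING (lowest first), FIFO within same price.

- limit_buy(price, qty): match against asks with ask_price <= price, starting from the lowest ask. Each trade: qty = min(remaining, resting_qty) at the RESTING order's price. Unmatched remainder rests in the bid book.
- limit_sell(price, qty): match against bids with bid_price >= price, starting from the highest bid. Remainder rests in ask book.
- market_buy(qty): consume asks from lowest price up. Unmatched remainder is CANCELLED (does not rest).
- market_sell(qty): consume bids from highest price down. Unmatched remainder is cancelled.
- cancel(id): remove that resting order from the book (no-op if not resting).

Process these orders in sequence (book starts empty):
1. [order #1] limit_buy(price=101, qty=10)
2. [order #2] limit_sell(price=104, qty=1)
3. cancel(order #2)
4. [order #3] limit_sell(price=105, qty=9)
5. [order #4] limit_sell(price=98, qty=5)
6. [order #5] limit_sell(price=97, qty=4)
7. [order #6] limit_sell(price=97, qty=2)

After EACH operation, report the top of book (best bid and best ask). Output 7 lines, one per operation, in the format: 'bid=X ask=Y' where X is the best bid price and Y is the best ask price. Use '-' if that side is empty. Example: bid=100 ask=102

Answer: bid=101 ask=-
bid=101 ask=104
bid=101 ask=-
bid=101 ask=105
bid=101 ask=105
bid=101 ask=105
bid=- ask=97

Derivation:
After op 1 [order #1] limit_buy(price=101, qty=10): fills=none; bids=[#1:10@101] asks=[-]
After op 2 [order #2] limit_sell(price=104, qty=1): fills=none; bids=[#1:10@101] asks=[#2:1@104]
After op 3 cancel(order #2): fills=none; bids=[#1:10@101] asks=[-]
After op 4 [order #3] limit_sell(price=105, qty=9): fills=none; bids=[#1:10@101] asks=[#3:9@105]
After op 5 [order #4] limit_sell(price=98, qty=5): fills=#1x#4:5@101; bids=[#1:5@101] asks=[#3:9@105]
After op 6 [order #5] limit_sell(price=97, qty=4): fills=#1x#5:4@101; bids=[#1:1@101] asks=[#3:9@105]
After op 7 [order #6] limit_sell(price=97, qty=2): fills=#1x#6:1@101; bids=[-] asks=[#6:1@97 #3:9@105]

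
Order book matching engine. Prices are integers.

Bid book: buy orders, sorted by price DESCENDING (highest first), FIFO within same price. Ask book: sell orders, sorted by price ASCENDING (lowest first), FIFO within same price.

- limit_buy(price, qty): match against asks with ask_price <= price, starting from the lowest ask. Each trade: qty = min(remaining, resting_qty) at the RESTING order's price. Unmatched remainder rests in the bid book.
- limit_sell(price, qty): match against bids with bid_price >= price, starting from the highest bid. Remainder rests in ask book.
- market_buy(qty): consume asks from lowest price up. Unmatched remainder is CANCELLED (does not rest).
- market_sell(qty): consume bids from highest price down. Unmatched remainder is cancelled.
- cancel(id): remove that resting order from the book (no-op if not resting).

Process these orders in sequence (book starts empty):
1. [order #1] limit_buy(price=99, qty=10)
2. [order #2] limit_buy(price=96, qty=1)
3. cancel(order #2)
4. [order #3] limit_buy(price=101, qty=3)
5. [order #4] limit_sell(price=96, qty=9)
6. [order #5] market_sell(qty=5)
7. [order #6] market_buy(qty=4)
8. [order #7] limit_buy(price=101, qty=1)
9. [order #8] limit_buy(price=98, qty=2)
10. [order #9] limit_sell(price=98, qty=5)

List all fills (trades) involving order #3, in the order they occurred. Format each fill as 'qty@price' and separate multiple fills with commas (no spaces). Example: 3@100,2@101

After op 1 [order #1] limit_buy(price=99, qty=10): fills=none; bids=[#1:10@99] asks=[-]
After op 2 [order #2] limit_buy(price=96, qty=1): fills=none; bids=[#1:10@99 #2:1@96] asks=[-]
After op 3 cancel(order #2): fills=none; bids=[#1:10@99] asks=[-]
After op 4 [order #3] limit_buy(price=101, qty=3): fills=none; bids=[#3:3@101 #1:10@99] asks=[-]
After op 5 [order #4] limit_sell(price=96, qty=9): fills=#3x#4:3@101 #1x#4:6@99; bids=[#1:4@99] asks=[-]
After op 6 [order #5] market_sell(qty=5): fills=#1x#5:4@99; bids=[-] asks=[-]
After op 7 [order #6] market_buy(qty=4): fills=none; bids=[-] asks=[-]
After op 8 [order #7] limit_buy(price=101, qty=1): fills=none; bids=[#7:1@101] asks=[-]
After op 9 [order #8] limit_buy(price=98, qty=2): fills=none; bids=[#7:1@101 #8:2@98] asks=[-]
After op 10 [order #9] limit_sell(price=98, qty=5): fills=#7x#9:1@101 #8x#9:2@98; bids=[-] asks=[#9:2@98]

Answer: 3@101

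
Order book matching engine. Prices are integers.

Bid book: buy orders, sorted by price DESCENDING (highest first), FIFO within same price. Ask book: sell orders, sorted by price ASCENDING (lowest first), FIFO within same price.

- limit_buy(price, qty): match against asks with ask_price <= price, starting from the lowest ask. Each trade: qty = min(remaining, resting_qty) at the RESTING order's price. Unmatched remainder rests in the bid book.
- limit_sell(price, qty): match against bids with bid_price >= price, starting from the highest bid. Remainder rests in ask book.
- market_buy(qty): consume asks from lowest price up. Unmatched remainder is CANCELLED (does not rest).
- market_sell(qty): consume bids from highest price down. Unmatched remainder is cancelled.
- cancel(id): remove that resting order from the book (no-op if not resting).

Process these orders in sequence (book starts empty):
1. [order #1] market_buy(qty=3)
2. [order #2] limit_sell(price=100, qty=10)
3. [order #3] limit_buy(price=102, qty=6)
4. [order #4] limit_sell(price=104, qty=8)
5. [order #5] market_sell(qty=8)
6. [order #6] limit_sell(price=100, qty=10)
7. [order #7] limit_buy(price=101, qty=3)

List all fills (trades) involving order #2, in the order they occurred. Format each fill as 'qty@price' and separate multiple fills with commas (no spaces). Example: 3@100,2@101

Answer: 6@100,3@100

Derivation:
After op 1 [order #1] market_buy(qty=3): fills=none; bids=[-] asks=[-]
After op 2 [order #2] limit_sell(price=100, qty=10): fills=none; bids=[-] asks=[#2:10@100]
After op 3 [order #3] limit_buy(price=102, qty=6): fills=#3x#2:6@100; bids=[-] asks=[#2:4@100]
After op 4 [order #4] limit_sell(price=104, qty=8): fills=none; bids=[-] asks=[#2:4@100 #4:8@104]
After op 5 [order #5] market_sell(qty=8): fills=none; bids=[-] asks=[#2:4@100 #4:8@104]
After op 6 [order #6] limit_sell(price=100, qty=10): fills=none; bids=[-] asks=[#2:4@100 #6:10@100 #4:8@104]
After op 7 [order #7] limit_buy(price=101, qty=3): fills=#7x#2:3@100; bids=[-] asks=[#2:1@100 #6:10@100 #4:8@104]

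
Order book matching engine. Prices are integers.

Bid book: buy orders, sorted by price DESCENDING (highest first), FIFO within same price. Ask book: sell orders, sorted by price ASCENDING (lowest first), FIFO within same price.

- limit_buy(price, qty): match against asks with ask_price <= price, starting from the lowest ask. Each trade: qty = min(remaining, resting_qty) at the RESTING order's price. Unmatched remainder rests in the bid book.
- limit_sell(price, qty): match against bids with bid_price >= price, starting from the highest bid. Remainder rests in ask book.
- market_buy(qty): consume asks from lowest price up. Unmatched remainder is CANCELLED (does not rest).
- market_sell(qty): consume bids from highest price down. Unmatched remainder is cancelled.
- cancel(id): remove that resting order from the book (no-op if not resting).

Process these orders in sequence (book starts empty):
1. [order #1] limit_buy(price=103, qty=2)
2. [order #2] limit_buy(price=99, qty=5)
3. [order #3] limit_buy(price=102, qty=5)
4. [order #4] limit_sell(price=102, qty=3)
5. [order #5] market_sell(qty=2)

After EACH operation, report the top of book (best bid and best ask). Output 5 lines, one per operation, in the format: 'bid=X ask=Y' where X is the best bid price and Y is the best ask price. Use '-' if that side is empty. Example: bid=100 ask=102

Answer: bid=103 ask=-
bid=103 ask=-
bid=103 ask=-
bid=102 ask=-
bid=102 ask=-

Derivation:
After op 1 [order #1] limit_buy(price=103, qty=2): fills=none; bids=[#1:2@103] asks=[-]
After op 2 [order #2] limit_buy(price=99, qty=5): fills=none; bids=[#1:2@103 #2:5@99] asks=[-]
After op 3 [order #3] limit_buy(price=102, qty=5): fills=none; bids=[#1:2@103 #3:5@102 #2:5@99] asks=[-]
After op 4 [order #4] limit_sell(price=102, qty=3): fills=#1x#4:2@103 #3x#4:1@102; bids=[#3:4@102 #2:5@99] asks=[-]
After op 5 [order #5] market_sell(qty=2): fills=#3x#5:2@102; bids=[#3:2@102 #2:5@99] asks=[-]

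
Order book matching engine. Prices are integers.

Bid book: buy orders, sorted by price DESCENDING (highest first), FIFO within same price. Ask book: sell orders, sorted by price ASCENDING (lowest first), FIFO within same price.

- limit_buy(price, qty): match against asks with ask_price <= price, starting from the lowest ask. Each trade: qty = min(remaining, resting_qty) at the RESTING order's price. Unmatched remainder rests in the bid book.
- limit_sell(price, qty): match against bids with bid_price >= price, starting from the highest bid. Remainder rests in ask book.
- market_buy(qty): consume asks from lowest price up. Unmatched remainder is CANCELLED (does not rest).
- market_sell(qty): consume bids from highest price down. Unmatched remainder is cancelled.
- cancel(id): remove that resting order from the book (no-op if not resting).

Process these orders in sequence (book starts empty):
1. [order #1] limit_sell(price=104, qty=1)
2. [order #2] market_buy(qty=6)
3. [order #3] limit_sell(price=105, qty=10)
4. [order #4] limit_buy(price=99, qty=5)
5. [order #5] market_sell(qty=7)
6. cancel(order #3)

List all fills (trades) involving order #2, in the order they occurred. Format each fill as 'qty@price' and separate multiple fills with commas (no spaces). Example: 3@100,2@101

After op 1 [order #1] limit_sell(price=104, qty=1): fills=none; bids=[-] asks=[#1:1@104]
After op 2 [order #2] market_buy(qty=6): fills=#2x#1:1@104; bids=[-] asks=[-]
After op 3 [order #3] limit_sell(price=105, qty=10): fills=none; bids=[-] asks=[#3:10@105]
After op 4 [order #4] limit_buy(price=99, qty=5): fills=none; bids=[#4:5@99] asks=[#3:10@105]
After op 5 [order #5] market_sell(qty=7): fills=#4x#5:5@99; bids=[-] asks=[#3:10@105]
After op 6 cancel(order #3): fills=none; bids=[-] asks=[-]

Answer: 1@104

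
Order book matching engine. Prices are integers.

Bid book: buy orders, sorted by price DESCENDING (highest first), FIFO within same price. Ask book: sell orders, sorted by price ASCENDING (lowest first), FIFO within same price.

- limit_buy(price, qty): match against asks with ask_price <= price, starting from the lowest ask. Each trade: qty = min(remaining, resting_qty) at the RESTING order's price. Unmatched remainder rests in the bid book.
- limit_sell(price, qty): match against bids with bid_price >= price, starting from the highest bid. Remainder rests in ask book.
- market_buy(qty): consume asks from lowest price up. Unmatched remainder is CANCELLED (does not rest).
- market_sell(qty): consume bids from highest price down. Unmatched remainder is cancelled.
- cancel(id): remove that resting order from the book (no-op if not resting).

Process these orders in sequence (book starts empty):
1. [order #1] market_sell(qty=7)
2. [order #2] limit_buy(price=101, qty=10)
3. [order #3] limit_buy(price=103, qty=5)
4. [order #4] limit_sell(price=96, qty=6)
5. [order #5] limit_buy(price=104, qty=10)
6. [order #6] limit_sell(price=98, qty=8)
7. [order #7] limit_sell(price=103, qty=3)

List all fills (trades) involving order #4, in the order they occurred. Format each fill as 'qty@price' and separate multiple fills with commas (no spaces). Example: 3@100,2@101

After op 1 [order #1] market_sell(qty=7): fills=none; bids=[-] asks=[-]
After op 2 [order #2] limit_buy(price=101, qty=10): fills=none; bids=[#2:10@101] asks=[-]
After op 3 [order #3] limit_buy(price=103, qty=5): fills=none; bids=[#3:5@103 #2:10@101] asks=[-]
After op 4 [order #4] limit_sell(price=96, qty=6): fills=#3x#4:5@103 #2x#4:1@101; bids=[#2:9@101] asks=[-]
After op 5 [order #5] limit_buy(price=104, qty=10): fills=none; bids=[#5:10@104 #2:9@101] asks=[-]
After op 6 [order #6] limit_sell(price=98, qty=8): fills=#5x#6:8@104; bids=[#5:2@104 #2:9@101] asks=[-]
After op 7 [order #7] limit_sell(price=103, qty=3): fills=#5x#7:2@104; bids=[#2:9@101] asks=[#7:1@103]

Answer: 5@103,1@101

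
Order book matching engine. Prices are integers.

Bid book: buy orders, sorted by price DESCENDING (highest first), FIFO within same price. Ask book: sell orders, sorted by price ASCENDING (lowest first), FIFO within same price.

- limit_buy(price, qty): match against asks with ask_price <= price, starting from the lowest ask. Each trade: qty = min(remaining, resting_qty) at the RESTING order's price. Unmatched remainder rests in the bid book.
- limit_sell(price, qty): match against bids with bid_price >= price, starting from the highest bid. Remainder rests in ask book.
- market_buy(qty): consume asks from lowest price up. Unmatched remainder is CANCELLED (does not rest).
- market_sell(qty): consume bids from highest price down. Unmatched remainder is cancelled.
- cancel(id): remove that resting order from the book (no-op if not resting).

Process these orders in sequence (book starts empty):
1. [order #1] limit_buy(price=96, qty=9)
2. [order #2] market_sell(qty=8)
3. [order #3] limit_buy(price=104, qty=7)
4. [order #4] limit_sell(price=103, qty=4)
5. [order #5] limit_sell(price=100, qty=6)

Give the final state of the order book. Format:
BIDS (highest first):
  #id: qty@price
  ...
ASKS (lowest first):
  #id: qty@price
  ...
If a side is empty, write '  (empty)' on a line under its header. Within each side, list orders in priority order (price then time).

After op 1 [order #1] limit_buy(price=96, qty=9): fills=none; bids=[#1:9@96] asks=[-]
After op 2 [order #2] market_sell(qty=8): fills=#1x#2:8@96; bids=[#1:1@96] asks=[-]
After op 3 [order #3] limit_buy(price=104, qty=7): fills=none; bids=[#3:7@104 #1:1@96] asks=[-]
After op 4 [order #4] limit_sell(price=103, qty=4): fills=#3x#4:4@104; bids=[#3:3@104 #1:1@96] asks=[-]
After op 5 [order #5] limit_sell(price=100, qty=6): fills=#3x#5:3@104; bids=[#1:1@96] asks=[#5:3@100]

Answer: BIDS (highest first):
  #1: 1@96
ASKS (lowest first):
  #5: 3@100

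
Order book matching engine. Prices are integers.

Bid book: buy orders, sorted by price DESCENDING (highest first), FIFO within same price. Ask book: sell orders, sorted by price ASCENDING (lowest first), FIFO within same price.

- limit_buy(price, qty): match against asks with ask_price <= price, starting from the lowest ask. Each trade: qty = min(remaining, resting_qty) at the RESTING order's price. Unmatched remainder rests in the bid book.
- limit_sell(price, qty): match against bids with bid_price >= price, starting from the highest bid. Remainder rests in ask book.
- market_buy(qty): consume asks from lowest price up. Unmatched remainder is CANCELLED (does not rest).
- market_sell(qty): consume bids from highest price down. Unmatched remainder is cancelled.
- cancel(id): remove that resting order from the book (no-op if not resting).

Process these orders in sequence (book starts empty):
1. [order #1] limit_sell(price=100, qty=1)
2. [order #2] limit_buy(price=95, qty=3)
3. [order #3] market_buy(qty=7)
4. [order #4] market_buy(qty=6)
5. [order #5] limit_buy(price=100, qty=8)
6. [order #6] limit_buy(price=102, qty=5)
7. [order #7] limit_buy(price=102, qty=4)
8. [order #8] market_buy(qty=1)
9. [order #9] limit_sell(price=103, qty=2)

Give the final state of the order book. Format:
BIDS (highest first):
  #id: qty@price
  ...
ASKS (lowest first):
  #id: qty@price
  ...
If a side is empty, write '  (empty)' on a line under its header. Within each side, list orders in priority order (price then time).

Answer: BIDS (highest first):
  #6: 5@102
  #7: 4@102
  #5: 8@100
  #2: 3@95
ASKS (lowest first):
  #9: 2@103

Derivation:
After op 1 [order #1] limit_sell(price=100, qty=1): fills=none; bids=[-] asks=[#1:1@100]
After op 2 [order #2] limit_buy(price=95, qty=3): fills=none; bids=[#2:3@95] asks=[#1:1@100]
After op 3 [order #3] market_buy(qty=7): fills=#3x#1:1@100; bids=[#2:3@95] asks=[-]
After op 4 [order #4] market_buy(qty=6): fills=none; bids=[#2:3@95] asks=[-]
After op 5 [order #5] limit_buy(price=100, qty=8): fills=none; bids=[#5:8@100 #2:3@95] asks=[-]
After op 6 [order #6] limit_buy(price=102, qty=5): fills=none; bids=[#6:5@102 #5:8@100 #2:3@95] asks=[-]
After op 7 [order #7] limit_buy(price=102, qty=4): fills=none; bids=[#6:5@102 #7:4@102 #5:8@100 #2:3@95] asks=[-]
After op 8 [order #8] market_buy(qty=1): fills=none; bids=[#6:5@102 #7:4@102 #5:8@100 #2:3@95] asks=[-]
After op 9 [order #9] limit_sell(price=103, qty=2): fills=none; bids=[#6:5@102 #7:4@102 #5:8@100 #2:3@95] asks=[#9:2@103]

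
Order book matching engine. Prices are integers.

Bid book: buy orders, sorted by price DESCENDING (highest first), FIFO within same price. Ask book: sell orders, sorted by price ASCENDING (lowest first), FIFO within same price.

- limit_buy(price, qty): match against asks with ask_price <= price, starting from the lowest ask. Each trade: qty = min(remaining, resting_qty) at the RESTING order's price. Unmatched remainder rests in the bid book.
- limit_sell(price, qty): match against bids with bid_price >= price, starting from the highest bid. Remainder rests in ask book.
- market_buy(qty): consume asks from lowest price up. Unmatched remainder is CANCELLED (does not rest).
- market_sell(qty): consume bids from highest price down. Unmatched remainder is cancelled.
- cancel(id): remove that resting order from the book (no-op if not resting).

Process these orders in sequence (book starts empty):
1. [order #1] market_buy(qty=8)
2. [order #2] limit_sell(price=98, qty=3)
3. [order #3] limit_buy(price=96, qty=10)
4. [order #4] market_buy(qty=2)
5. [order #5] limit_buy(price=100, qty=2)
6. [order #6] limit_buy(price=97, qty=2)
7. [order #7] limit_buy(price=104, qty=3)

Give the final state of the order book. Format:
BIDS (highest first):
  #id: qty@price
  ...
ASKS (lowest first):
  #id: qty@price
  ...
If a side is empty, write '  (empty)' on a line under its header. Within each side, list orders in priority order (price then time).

Answer: BIDS (highest first):
  #7: 3@104
  #5: 1@100
  #6: 2@97
  #3: 10@96
ASKS (lowest first):
  (empty)

Derivation:
After op 1 [order #1] market_buy(qty=8): fills=none; bids=[-] asks=[-]
After op 2 [order #2] limit_sell(price=98, qty=3): fills=none; bids=[-] asks=[#2:3@98]
After op 3 [order #3] limit_buy(price=96, qty=10): fills=none; bids=[#3:10@96] asks=[#2:3@98]
After op 4 [order #4] market_buy(qty=2): fills=#4x#2:2@98; bids=[#3:10@96] asks=[#2:1@98]
After op 5 [order #5] limit_buy(price=100, qty=2): fills=#5x#2:1@98; bids=[#5:1@100 #3:10@96] asks=[-]
After op 6 [order #6] limit_buy(price=97, qty=2): fills=none; bids=[#5:1@100 #6:2@97 #3:10@96] asks=[-]
After op 7 [order #7] limit_buy(price=104, qty=3): fills=none; bids=[#7:3@104 #5:1@100 #6:2@97 #3:10@96] asks=[-]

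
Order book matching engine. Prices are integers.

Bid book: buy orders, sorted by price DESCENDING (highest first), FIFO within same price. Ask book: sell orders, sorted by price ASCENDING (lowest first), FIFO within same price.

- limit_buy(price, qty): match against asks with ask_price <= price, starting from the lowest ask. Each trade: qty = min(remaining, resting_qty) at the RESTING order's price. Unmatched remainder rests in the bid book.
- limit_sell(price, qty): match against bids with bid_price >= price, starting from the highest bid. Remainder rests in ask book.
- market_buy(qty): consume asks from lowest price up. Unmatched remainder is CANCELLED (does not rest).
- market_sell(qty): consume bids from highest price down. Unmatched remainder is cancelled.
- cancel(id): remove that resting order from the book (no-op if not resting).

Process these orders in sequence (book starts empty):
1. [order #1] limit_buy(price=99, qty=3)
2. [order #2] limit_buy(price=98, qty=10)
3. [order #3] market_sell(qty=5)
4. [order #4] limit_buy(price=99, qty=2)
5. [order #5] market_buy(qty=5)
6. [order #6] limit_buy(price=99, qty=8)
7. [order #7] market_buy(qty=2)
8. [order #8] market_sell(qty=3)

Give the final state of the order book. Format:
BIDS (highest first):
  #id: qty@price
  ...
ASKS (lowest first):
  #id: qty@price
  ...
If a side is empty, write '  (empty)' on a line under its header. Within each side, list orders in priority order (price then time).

After op 1 [order #1] limit_buy(price=99, qty=3): fills=none; bids=[#1:3@99] asks=[-]
After op 2 [order #2] limit_buy(price=98, qty=10): fills=none; bids=[#1:3@99 #2:10@98] asks=[-]
After op 3 [order #3] market_sell(qty=5): fills=#1x#3:3@99 #2x#3:2@98; bids=[#2:8@98] asks=[-]
After op 4 [order #4] limit_buy(price=99, qty=2): fills=none; bids=[#4:2@99 #2:8@98] asks=[-]
After op 5 [order #5] market_buy(qty=5): fills=none; bids=[#4:2@99 #2:8@98] asks=[-]
After op 6 [order #6] limit_buy(price=99, qty=8): fills=none; bids=[#4:2@99 #6:8@99 #2:8@98] asks=[-]
After op 7 [order #7] market_buy(qty=2): fills=none; bids=[#4:2@99 #6:8@99 #2:8@98] asks=[-]
After op 8 [order #8] market_sell(qty=3): fills=#4x#8:2@99 #6x#8:1@99; bids=[#6:7@99 #2:8@98] asks=[-]

Answer: BIDS (highest first):
  #6: 7@99
  #2: 8@98
ASKS (lowest first):
  (empty)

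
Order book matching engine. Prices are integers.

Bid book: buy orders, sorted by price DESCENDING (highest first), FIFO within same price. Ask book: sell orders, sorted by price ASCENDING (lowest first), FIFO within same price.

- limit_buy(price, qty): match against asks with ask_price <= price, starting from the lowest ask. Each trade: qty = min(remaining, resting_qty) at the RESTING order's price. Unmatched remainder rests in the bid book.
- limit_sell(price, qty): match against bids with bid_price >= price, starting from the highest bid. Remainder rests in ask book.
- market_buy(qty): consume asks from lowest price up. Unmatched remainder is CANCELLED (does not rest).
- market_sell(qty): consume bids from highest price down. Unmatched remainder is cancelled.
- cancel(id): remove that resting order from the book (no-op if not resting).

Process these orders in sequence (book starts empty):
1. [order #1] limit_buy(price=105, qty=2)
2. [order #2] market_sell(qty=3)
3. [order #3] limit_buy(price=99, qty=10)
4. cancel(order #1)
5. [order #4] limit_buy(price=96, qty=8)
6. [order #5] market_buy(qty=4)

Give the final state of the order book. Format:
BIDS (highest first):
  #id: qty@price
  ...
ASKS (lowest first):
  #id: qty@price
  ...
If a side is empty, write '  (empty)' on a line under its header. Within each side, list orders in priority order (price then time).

After op 1 [order #1] limit_buy(price=105, qty=2): fills=none; bids=[#1:2@105] asks=[-]
After op 2 [order #2] market_sell(qty=3): fills=#1x#2:2@105; bids=[-] asks=[-]
After op 3 [order #3] limit_buy(price=99, qty=10): fills=none; bids=[#3:10@99] asks=[-]
After op 4 cancel(order #1): fills=none; bids=[#3:10@99] asks=[-]
After op 5 [order #4] limit_buy(price=96, qty=8): fills=none; bids=[#3:10@99 #4:8@96] asks=[-]
After op 6 [order #5] market_buy(qty=4): fills=none; bids=[#3:10@99 #4:8@96] asks=[-]

Answer: BIDS (highest first):
  #3: 10@99
  #4: 8@96
ASKS (lowest first):
  (empty)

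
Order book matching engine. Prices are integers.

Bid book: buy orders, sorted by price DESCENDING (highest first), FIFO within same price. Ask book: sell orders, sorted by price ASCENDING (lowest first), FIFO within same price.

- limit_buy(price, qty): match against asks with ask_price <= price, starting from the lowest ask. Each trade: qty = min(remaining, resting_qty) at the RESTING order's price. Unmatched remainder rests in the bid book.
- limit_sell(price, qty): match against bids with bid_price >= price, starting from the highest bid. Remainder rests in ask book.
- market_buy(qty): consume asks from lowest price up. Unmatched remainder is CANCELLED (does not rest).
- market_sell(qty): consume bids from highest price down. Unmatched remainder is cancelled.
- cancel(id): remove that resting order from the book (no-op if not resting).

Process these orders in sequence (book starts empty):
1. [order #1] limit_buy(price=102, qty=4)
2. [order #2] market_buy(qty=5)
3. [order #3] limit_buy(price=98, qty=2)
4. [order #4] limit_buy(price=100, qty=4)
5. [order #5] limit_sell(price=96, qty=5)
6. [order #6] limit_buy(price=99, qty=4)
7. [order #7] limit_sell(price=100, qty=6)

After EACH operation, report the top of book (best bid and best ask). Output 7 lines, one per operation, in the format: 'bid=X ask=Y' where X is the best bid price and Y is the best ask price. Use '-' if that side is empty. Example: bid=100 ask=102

Answer: bid=102 ask=-
bid=102 ask=-
bid=102 ask=-
bid=102 ask=-
bid=100 ask=-
bid=100 ask=-
bid=99 ask=100

Derivation:
After op 1 [order #1] limit_buy(price=102, qty=4): fills=none; bids=[#1:4@102] asks=[-]
After op 2 [order #2] market_buy(qty=5): fills=none; bids=[#1:4@102] asks=[-]
After op 3 [order #3] limit_buy(price=98, qty=2): fills=none; bids=[#1:4@102 #3:2@98] asks=[-]
After op 4 [order #4] limit_buy(price=100, qty=4): fills=none; bids=[#1:4@102 #4:4@100 #3:2@98] asks=[-]
After op 5 [order #5] limit_sell(price=96, qty=5): fills=#1x#5:4@102 #4x#5:1@100; bids=[#4:3@100 #3:2@98] asks=[-]
After op 6 [order #6] limit_buy(price=99, qty=4): fills=none; bids=[#4:3@100 #6:4@99 #3:2@98] asks=[-]
After op 7 [order #7] limit_sell(price=100, qty=6): fills=#4x#7:3@100; bids=[#6:4@99 #3:2@98] asks=[#7:3@100]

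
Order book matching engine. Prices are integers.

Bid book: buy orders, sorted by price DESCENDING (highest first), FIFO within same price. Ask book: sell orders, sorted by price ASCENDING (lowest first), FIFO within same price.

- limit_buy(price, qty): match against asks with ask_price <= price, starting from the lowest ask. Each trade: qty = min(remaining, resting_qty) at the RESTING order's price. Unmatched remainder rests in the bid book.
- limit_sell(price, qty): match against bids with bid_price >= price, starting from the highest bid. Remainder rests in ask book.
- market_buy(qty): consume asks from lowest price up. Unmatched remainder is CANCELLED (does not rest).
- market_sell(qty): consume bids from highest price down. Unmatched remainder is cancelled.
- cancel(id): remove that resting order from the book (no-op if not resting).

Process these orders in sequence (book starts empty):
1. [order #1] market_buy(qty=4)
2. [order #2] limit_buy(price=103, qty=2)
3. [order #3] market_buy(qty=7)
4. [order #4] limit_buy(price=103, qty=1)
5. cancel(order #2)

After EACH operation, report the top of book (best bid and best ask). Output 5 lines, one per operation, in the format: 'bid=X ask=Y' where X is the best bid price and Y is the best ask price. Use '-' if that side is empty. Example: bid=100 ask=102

After op 1 [order #1] market_buy(qty=4): fills=none; bids=[-] asks=[-]
After op 2 [order #2] limit_buy(price=103, qty=2): fills=none; bids=[#2:2@103] asks=[-]
After op 3 [order #3] market_buy(qty=7): fills=none; bids=[#2:2@103] asks=[-]
After op 4 [order #4] limit_buy(price=103, qty=1): fills=none; bids=[#2:2@103 #4:1@103] asks=[-]
After op 5 cancel(order #2): fills=none; bids=[#4:1@103] asks=[-]

Answer: bid=- ask=-
bid=103 ask=-
bid=103 ask=-
bid=103 ask=-
bid=103 ask=-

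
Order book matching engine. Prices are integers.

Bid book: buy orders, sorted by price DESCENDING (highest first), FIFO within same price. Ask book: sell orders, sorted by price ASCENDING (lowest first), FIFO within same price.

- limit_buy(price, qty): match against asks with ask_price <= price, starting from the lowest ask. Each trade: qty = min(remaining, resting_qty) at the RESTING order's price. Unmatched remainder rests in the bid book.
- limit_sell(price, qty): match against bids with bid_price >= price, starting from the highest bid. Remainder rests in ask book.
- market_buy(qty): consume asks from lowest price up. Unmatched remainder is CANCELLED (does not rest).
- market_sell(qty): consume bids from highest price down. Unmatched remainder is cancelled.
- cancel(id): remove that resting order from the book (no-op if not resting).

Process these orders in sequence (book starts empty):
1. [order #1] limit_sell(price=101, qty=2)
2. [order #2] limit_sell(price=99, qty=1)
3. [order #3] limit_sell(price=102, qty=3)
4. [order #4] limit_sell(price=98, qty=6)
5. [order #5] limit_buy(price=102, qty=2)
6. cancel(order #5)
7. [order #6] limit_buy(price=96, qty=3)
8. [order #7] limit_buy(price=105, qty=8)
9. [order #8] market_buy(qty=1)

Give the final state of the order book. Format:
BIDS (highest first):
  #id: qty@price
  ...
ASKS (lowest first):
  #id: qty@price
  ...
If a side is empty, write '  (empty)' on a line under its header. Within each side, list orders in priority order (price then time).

Answer: BIDS (highest first):
  #6: 3@96
ASKS (lowest first):
  #3: 1@102

Derivation:
After op 1 [order #1] limit_sell(price=101, qty=2): fills=none; bids=[-] asks=[#1:2@101]
After op 2 [order #2] limit_sell(price=99, qty=1): fills=none; bids=[-] asks=[#2:1@99 #1:2@101]
After op 3 [order #3] limit_sell(price=102, qty=3): fills=none; bids=[-] asks=[#2:1@99 #1:2@101 #3:3@102]
After op 4 [order #4] limit_sell(price=98, qty=6): fills=none; bids=[-] asks=[#4:6@98 #2:1@99 #1:2@101 #3:3@102]
After op 5 [order #5] limit_buy(price=102, qty=2): fills=#5x#4:2@98; bids=[-] asks=[#4:4@98 #2:1@99 #1:2@101 #3:3@102]
After op 6 cancel(order #5): fills=none; bids=[-] asks=[#4:4@98 #2:1@99 #1:2@101 #3:3@102]
After op 7 [order #6] limit_buy(price=96, qty=3): fills=none; bids=[#6:3@96] asks=[#4:4@98 #2:1@99 #1:2@101 #3:3@102]
After op 8 [order #7] limit_buy(price=105, qty=8): fills=#7x#4:4@98 #7x#2:1@99 #7x#1:2@101 #7x#3:1@102; bids=[#6:3@96] asks=[#3:2@102]
After op 9 [order #8] market_buy(qty=1): fills=#8x#3:1@102; bids=[#6:3@96] asks=[#3:1@102]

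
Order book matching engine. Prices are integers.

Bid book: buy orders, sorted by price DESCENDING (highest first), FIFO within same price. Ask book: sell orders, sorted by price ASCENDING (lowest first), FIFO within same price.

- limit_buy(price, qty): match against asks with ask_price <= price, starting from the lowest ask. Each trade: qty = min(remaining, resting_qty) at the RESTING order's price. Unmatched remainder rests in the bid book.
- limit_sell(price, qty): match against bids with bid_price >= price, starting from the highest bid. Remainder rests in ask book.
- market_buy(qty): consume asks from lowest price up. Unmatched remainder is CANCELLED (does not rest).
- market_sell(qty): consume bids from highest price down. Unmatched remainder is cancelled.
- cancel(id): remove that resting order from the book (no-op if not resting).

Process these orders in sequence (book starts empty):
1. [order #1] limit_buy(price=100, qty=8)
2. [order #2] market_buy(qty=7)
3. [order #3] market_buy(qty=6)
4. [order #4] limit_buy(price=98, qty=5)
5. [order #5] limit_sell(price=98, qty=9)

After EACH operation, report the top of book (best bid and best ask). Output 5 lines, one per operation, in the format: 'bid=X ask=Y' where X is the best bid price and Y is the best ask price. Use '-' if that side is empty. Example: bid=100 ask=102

After op 1 [order #1] limit_buy(price=100, qty=8): fills=none; bids=[#1:8@100] asks=[-]
After op 2 [order #2] market_buy(qty=7): fills=none; bids=[#1:8@100] asks=[-]
After op 3 [order #3] market_buy(qty=6): fills=none; bids=[#1:8@100] asks=[-]
After op 4 [order #4] limit_buy(price=98, qty=5): fills=none; bids=[#1:8@100 #4:5@98] asks=[-]
After op 5 [order #5] limit_sell(price=98, qty=9): fills=#1x#5:8@100 #4x#5:1@98; bids=[#4:4@98] asks=[-]

Answer: bid=100 ask=-
bid=100 ask=-
bid=100 ask=-
bid=100 ask=-
bid=98 ask=-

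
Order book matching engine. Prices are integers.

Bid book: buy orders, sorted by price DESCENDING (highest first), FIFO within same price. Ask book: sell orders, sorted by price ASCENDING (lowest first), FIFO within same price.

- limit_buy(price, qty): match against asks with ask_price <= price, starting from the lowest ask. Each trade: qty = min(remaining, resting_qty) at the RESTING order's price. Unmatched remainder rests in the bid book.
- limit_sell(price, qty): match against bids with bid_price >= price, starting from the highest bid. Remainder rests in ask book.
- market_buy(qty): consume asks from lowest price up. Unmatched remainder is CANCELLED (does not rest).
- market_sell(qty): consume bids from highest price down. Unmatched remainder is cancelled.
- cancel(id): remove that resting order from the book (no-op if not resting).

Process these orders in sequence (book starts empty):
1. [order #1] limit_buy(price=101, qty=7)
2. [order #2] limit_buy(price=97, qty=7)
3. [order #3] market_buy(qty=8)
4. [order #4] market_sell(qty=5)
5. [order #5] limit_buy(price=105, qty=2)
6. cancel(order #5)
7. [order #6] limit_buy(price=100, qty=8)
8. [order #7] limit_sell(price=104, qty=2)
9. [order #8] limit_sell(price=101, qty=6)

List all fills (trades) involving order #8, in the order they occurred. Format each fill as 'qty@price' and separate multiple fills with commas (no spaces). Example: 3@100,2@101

After op 1 [order #1] limit_buy(price=101, qty=7): fills=none; bids=[#1:7@101] asks=[-]
After op 2 [order #2] limit_buy(price=97, qty=7): fills=none; bids=[#1:7@101 #2:7@97] asks=[-]
After op 3 [order #3] market_buy(qty=8): fills=none; bids=[#1:7@101 #2:7@97] asks=[-]
After op 4 [order #4] market_sell(qty=5): fills=#1x#4:5@101; bids=[#1:2@101 #2:7@97] asks=[-]
After op 5 [order #5] limit_buy(price=105, qty=2): fills=none; bids=[#5:2@105 #1:2@101 #2:7@97] asks=[-]
After op 6 cancel(order #5): fills=none; bids=[#1:2@101 #2:7@97] asks=[-]
After op 7 [order #6] limit_buy(price=100, qty=8): fills=none; bids=[#1:2@101 #6:8@100 #2:7@97] asks=[-]
After op 8 [order #7] limit_sell(price=104, qty=2): fills=none; bids=[#1:2@101 #6:8@100 #2:7@97] asks=[#7:2@104]
After op 9 [order #8] limit_sell(price=101, qty=6): fills=#1x#8:2@101; bids=[#6:8@100 #2:7@97] asks=[#8:4@101 #7:2@104]

Answer: 2@101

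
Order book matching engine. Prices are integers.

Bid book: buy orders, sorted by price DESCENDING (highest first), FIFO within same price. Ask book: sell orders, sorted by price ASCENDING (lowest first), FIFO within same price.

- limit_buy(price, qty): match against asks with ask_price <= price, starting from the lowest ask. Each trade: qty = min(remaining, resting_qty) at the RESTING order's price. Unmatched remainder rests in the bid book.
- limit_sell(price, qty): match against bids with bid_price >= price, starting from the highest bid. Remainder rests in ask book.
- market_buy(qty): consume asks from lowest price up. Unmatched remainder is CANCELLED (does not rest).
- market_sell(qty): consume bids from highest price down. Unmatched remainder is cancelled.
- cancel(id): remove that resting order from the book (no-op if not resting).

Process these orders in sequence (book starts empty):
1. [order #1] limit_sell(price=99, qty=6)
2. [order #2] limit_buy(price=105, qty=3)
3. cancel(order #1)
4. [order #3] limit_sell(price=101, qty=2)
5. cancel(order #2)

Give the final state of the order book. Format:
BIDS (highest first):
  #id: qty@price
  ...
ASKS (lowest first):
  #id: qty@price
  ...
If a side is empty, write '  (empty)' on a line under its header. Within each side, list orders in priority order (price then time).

Answer: BIDS (highest first):
  (empty)
ASKS (lowest first):
  #3: 2@101

Derivation:
After op 1 [order #1] limit_sell(price=99, qty=6): fills=none; bids=[-] asks=[#1:6@99]
After op 2 [order #2] limit_buy(price=105, qty=3): fills=#2x#1:3@99; bids=[-] asks=[#1:3@99]
After op 3 cancel(order #1): fills=none; bids=[-] asks=[-]
After op 4 [order #3] limit_sell(price=101, qty=2): fills=none; bids=[-] asks=[#3:2@101]
After op 5 cancel(order #2): fills=none; bids=[-] asks=[#3:2@101]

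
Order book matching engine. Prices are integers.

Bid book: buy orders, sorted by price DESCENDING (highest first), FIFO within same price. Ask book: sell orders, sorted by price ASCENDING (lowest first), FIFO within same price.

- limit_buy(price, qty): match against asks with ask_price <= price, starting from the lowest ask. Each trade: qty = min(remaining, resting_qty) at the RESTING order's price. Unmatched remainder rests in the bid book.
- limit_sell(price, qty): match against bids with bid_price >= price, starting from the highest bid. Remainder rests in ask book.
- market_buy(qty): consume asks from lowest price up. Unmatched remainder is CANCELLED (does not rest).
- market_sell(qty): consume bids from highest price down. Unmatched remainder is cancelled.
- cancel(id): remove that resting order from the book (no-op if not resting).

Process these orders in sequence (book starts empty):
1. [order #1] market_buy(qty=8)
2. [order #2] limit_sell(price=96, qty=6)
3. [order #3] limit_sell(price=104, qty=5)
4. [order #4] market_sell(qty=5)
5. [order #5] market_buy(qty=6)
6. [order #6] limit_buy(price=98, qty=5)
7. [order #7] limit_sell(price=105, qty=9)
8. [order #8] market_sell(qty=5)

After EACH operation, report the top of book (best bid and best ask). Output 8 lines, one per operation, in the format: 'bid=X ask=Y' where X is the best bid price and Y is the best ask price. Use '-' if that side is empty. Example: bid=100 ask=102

After op 1 [order #1] market_buy(qty=8): fills=none; bids=[-] asks=[-]
After op 2 [order #2] limit_sell(price=96, qty=6): fills=none; bids=[-] asks=[#2:6@96]
After op 3 [order #3] limit_sell(price=104, qty=5): fills=none; bids=[-] asks=[#2:6@96 #3:5@104]
After op 4 [order #4] market_sell(qty=5): fills=none; bids=[-] asks=[#2:6@96 #3:5@104]
After op 5 [order #5] market_buy(qty=6): fills=#5x#2:6@96; bids=[-] asks=[#3:5@104]
After op 6 [order #6] limit_buy(price=98, qty=5): fills=none; bids=[#6:5@98] asks=[#3:5@104]
After op 7 [order #7] limit_sell(price=105, qty=9): fills=none; bids=[#6:5@98] asks=[#3:5@104 #7:9@105]
After op 8 [order #8] market_sell(qty=5): fills=#6x#8:5@98; bids=[-] asks=[#3:5@104 #7:9@105]

Answer: bid=- ask=-
bid=- ask=96
bid=- ask=96
bid=- ask=96
bid=- ask=104
bid=98 ask=104
bid=98 ask=104
bid=- ask=104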